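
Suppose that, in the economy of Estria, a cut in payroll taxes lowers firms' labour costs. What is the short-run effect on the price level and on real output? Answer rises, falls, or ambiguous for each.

Price level: falls; output: rises

This is a favourable supply shock: SRAS shifts right.
Moving along the downward-sloping AD curve, P falls and Y rises.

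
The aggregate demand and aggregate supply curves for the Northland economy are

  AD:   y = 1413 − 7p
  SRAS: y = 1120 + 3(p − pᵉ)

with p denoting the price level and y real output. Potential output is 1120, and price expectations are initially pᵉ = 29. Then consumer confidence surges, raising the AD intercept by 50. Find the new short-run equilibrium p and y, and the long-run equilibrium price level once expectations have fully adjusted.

AD shifts right: new AD is y = 1463 − 7p. With pᵉ = 29, SRAS is y = 1033 + 3p.
Short run: 1463 − 7p = 1033 + 3p gives 430 = 10p, so p = 43 and y = 1463 − 7·43 = 1162.
y = 1162 is above potential 1120; expectations adjust and SRAS shifts left until y = 1120.
Long run: on the new AD curve, 1120 = 1463 − 7p gives p = 49.

Short run: p = 43, y = 1162. Long run: p = 49.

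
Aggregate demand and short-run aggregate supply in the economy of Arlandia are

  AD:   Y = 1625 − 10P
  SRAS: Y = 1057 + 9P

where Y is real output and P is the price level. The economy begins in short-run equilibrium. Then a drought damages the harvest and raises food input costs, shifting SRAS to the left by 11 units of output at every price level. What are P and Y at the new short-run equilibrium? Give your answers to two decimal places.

This is a negative supply shock: SRAS shifts left.
New SRAS: Y = 1046 + 9P.
Set AD = SRAS: 1625 − 10P = 1046 + 9P, so 579 = 19P and P = 30.47.
Substituting into AD, Y = 1320.26.

P = 30.47, Y = 1320.26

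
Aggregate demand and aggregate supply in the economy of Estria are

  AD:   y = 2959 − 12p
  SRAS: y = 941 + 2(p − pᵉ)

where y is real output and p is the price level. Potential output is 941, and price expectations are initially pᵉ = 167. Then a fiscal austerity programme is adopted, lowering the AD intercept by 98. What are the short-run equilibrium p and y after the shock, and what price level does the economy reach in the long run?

AD shifts left: new AD is y = 2861 − 12p. With pᵉ = 167, SRAS is y = 607 + 2p.
Short run: 2861 − 12p = 607 + 2p gives 2254 = 14p, so p = 161 and y = 2861 − 12·161 = 929.
y = 929 is below potential 941; expectations adjust and SRAS shifts right until y = 941.
Long run: on the new AD curve, 941 = 2861 − 12p gives p = 160.

Short run: p = 161, y = 929. Long run: p = 160.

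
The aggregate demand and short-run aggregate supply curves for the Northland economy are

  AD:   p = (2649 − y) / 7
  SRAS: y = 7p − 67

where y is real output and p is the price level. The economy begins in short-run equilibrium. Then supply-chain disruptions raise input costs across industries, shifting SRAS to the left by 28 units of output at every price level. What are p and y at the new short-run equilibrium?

This is a negative supply shock: SRAS shifts left.
New SRAS: y = 7p − 95.
Set AD = SRAS: 2649 − 7p = 7p − 95, so 2744 = 14p and p = 196.
y = 2649 − 7·196 = 1277.

p = 196, y = 1277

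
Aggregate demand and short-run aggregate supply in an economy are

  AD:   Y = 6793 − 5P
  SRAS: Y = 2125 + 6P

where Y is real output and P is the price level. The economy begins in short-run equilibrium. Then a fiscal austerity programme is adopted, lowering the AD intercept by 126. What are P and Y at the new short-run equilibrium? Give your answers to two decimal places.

P = 412.91, Y = 4602.45

This is a negative demand shock: AD shifts left.
New AD: Y = 6667 − 5P.
Set AD = SRAS: 6667 − 5P = 2125 + 6P, so 4542 = 11P and P = 412.91.
Substituting into AD, Y = 4602.45.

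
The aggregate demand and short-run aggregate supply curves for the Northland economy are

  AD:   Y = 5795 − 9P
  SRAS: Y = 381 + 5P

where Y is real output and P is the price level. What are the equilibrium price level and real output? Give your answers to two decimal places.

P = 386.71, Y = 2314.57

Set AD = SRAS: 5795 − 9P = 381 + 5P, so 5414 = 14P and P = 386.71.
Substituting into AD, Y = 5795 − 9P = 2314.57.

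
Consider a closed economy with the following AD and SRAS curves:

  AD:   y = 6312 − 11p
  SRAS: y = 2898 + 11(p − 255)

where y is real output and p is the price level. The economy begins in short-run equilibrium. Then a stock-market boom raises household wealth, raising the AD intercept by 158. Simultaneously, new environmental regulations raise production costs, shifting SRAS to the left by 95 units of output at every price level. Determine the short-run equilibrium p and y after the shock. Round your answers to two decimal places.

p = 294.18, y = 3234.00

After both shocks: AD is y = 6470 − 11p and SRAS is y = 11p − 2.
Setting them equal: 6472 = 22p, so p = 294.18.
Substituting into AD, y = 3234.00.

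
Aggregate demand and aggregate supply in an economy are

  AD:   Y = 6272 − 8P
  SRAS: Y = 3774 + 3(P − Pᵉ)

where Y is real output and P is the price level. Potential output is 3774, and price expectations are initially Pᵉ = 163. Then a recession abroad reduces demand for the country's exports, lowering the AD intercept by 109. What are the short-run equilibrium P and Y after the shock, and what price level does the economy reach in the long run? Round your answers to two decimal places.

Short run: P = 261.64, Y = 4069.91. Long run: P = 298.63.

AD shifts left: new AD is Y = 6163 − 8P. With Pᵉ = 163, SRAS is Y = 3285 + 3P.
Short run: 6163 − 8P = 3285 + 3P gives 2878 = 11P, so P = 261.64 and Y = 6163 − 8P = 4069.91.
Y = 4069.91 is above potential 3774; expectations adjust and SRAS shifts left until Y = 3774.
Long run: on the new AD curve, 3774 = 6163 − 8P gives P = 298.63.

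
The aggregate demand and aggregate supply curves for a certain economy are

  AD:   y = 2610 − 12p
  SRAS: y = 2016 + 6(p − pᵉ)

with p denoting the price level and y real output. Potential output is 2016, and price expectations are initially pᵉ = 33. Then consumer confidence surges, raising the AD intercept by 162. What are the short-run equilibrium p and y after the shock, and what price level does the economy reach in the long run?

AD shifts right: new AD is y = 2772 − 12p. With pᵉ = 33, SRAS is y = 1818 + 6p.
Short run: 2772 − 12p = 1818 + 6p gives 954 = 18p, so p = 53 and y = 2772 − 12·53 = 2136.
y = 2136 is above potential 2016; expectations adjust and SRAS shifts left until y = 2016.
Long run: on the new AD curve, 2016 = 2772 − 12p gives p = 63.

Short run: p = 53, y = 2136. Long run: p = 63.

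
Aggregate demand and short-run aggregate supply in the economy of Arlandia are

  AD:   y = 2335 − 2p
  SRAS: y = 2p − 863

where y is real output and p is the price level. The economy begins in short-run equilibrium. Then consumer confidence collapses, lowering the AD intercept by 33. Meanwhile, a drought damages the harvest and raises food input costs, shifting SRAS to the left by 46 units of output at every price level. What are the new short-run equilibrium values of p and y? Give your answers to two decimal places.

After both shocks: AD is y = 2302 − 2p and SRAS is y = 2p − 909.
Setting them equal: 3211 = 4p, so p = 802.75.
Substituting into AD, y = 696.50.

p = 802.75, y = 696.50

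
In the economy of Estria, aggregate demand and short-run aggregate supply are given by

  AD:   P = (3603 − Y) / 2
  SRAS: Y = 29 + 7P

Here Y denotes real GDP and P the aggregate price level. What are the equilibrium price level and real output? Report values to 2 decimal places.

Rearrange AD to Y = 3603 − 2P.
Set AD = SRAS: 3603 − 2P = 29 + 7P, so 3574 = 9P and P = 397.11.
Substituting into AD, Y = 3603 − 2P = 2808.78.

P = 397.11, Y = 2808.78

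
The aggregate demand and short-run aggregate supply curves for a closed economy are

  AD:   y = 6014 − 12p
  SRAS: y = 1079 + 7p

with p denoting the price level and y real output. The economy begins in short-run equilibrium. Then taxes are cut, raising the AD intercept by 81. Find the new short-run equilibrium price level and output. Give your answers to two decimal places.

This is a positive demand shock: AD shifts right.
New AD: y = 6095 − 12p.
Set AD = SRAS: 6095 − 12p = 1079 + 7p, so 5016 = 19p and p = 264.00.
Substituting into AD, y = 2927.00.

p = 264.00, y = 2927.00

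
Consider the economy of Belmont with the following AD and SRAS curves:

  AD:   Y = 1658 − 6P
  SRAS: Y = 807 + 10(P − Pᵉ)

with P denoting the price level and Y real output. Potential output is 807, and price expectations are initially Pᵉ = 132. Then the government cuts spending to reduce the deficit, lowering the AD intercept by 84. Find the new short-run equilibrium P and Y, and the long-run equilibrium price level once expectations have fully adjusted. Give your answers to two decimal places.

AD shifts left: new AD is Y = 1574 − 6P. With Pᵉ = 132, SRAS is Y = 10P − 513.
Short run: 1574 − 6P = 10P − 513 gives 2087 = 16P, so P = 130.44 and Y = 1574 − 6P = 791.38.
Y = 791.38 is below potential 807; expectations adjust and SRAS shifts right until Y = 807.
Long run: on the new AD curve, 807 = 1574 − 6P gives P = 127.83.

Short run: P = 130.44, Y = 791.38. Long run: P = 127.83.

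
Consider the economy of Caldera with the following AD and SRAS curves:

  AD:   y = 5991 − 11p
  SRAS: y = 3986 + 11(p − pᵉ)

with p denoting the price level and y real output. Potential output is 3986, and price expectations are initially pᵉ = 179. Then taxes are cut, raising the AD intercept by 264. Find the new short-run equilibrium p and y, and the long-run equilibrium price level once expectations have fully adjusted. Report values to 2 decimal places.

Short run: p = 192.64, y = 4136.00. Long run: p = 206.27.

AD shifts right: new AD is y = 6255 − 11p. With pᵉ = 179, SRAS is y = 2017 + 11p.
Short run: 6255 − 11p = 2017 + 11p gives 4238 = 22p, so p = 192.64 and y = 6255 − 11p = 4136.00.
y = 4136.00 is above potential 3986; expectations adjust and SRAS shifts left until y = 3986.
Long run: on the new AD curve, 3986 = 6255 − 11p gives p = 206.27.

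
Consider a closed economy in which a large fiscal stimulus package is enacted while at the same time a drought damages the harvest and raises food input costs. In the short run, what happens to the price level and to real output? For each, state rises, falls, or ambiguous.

The first event is a positive demand shock: AD shifts right, which by itself pushes P up and Y up.
The second is an adverse supply shock: SRAS shifts left, which by itself pushes P up and Y down.
Both shocks push P up, so P rises. The two shocks push Y in opposite directions, so the effect on Y is ambiguous.

Price level: rises; output: ambiguous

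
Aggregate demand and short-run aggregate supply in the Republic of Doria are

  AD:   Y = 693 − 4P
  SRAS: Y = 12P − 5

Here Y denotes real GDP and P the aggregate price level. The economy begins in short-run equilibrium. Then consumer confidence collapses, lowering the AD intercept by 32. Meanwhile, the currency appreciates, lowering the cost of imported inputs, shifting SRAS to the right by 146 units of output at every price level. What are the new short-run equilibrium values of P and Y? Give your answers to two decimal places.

P = 32.50, Y = 531.00

After both shocks: AD is Y = 661 − 4P and SRAS is Y = 141 + 12P.
Setting them equal: 520 = 16P, so P = 32.50.
Substituting into AD, Y = 531.00.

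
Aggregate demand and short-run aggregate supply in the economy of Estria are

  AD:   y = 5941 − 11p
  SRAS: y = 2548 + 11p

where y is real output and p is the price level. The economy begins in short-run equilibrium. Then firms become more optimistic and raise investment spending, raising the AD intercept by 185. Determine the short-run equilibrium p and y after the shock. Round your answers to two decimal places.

This is a positive demand shock: AD shifts right.
New AD: y = 6126 − 11p.
Set AD = SRAS: 6126 − 11p = 2548 + 11p, so 3578 = 22p and p = 162.64.
Substituting into AD, y = 4337.00.

p = 162.64, y = 4337.00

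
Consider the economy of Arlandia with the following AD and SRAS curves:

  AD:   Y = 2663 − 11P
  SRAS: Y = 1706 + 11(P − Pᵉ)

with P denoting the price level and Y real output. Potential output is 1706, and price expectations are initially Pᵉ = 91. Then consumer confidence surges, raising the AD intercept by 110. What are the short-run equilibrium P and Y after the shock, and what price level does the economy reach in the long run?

Short run: P = 94, Y = 1739. Long run: P = 97.

AD shifts right: new AD is Y = 2773 − 11P. With Pᵉ = 91, SRAS is Y = 705 + 11P.
Short run: 2773 − 11P = 705 + 11P gives 2068 = 22P, so P = 94 and Y = 2773 − 11·94 = 1739.
Y = 1739 is above potential 1706; expectations adjust and SRAS shifts left until Y = 1706.
Long run: on the new AD curve, 1706 = 2773 − 11P gives P = 97.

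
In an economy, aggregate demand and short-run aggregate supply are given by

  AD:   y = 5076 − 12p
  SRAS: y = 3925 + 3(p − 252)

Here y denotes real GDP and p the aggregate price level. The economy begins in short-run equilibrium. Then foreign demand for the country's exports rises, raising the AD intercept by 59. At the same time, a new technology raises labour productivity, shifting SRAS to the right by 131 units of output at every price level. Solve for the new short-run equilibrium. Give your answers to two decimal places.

After both shocks: AD is y = 5135 − 12p and SRAS is y = 3300 + 3p.
Setting them equal: 1835 = 15p, so p = 122.33.
Substituting into AD, y = 3667.00.

p = 122.33, y = 3667.00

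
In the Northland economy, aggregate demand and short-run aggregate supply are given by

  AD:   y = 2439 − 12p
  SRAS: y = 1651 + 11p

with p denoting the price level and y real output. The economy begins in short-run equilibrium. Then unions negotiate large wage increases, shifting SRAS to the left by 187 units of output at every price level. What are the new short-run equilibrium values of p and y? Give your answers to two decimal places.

This is a negative supply shock: SRAS shifts left.
New SRAS: y = 1464 + 11p.
Set AD = SRAS: 2439 − 12p = 1464 + 11p, so 975 = 23p and p = 42.39.
Substituting into AD, y = 1930.30.

p = 42.39, y = 1930.30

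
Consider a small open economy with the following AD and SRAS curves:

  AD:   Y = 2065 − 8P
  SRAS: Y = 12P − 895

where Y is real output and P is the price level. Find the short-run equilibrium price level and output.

Set AD = SRAS: 2065 − 8P = 12P − 895, so 2960 = 20P and P = 148.
Then Y = 2065 − 8·148 = 881.

P = 148, Y = 881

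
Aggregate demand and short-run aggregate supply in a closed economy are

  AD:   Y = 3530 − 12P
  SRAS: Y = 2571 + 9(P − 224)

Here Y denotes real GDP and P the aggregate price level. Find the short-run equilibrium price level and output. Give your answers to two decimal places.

Write SRAS as Y = 2571 + 9P − 2016 = 555 + 9P.
Set AD = SRAS: 3530 − 12P = 555 + 9P, so 2975 = 21P and P = 141.67.
Substituting into AD, Y = 3530 − 12P = 1830.00.

P = 141.67, Y = 1830.00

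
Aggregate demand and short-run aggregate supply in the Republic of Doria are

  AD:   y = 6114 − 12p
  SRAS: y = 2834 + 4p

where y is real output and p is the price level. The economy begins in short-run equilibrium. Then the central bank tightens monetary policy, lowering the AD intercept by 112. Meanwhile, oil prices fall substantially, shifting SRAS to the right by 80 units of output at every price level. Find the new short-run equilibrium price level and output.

After both shocks: AD is y = 6002 − 12p and SRAS is y = 2914 + 4p.
Setting them equal: 3088 = 16p, so p = 193.
y = 6002 − 12·193 = 3686.

p = 193, y = 3686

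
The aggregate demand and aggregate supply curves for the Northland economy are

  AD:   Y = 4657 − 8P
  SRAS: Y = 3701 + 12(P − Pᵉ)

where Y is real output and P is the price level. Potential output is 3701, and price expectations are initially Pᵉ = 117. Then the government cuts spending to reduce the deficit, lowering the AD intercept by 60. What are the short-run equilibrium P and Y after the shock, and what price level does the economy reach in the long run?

Short run: P = 115, Y = 3677. Long run: P = 112.

AD shifts left: new AD is Y = 4597 − 8P. With Pᵉ = 117, SRAS is Y = 2297 + 12P.
Short run: 4597 − 8P = 2297 + 12P gives 2300 = 20P, so P = 115 and Y = 4597 − 8·115 = 3677.
Y = 3677 is below potential 3701; expectations adjust and SRAS shifts right until Y = 3701.
Long run: on the new AD curve, 3701 = 4597 − 8P gives P = 112.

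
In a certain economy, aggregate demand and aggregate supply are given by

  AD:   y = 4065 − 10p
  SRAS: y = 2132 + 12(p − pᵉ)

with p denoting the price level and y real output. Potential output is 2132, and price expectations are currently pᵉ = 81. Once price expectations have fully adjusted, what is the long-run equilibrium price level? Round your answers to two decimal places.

Short run: with pᵉ = 81, SRAS is y = 1160 + 12p. Setting AD = SRAS gives 2905 = 22p, so p = 132.05 and y = 4065 − 10p = 2744.55.
Output 2744.55 is above potential 2132, so over time expected prices rise and SRAS shifts left until y returns to 2132.
Long run: y = 2132 on the AD curve gives 2132 = 4065 − 10p, so p = 193.30.

Long-run p = 193.30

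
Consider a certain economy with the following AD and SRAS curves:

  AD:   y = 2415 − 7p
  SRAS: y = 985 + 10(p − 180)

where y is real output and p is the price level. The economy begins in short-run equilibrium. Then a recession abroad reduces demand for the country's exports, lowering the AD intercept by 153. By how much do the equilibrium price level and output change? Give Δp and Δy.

Δp = -9, Δy = -90

This is a negative demand shock: AD shifts left.
New AD: y = 2262 − 7p.
SRAS can be written y = 10p − 815.
Set AD = SRAS: 2262 − 7p = 10p − 815, so 3077 = 17p and p = 181.
y = 2262 − 7·181 = 995.
Initially p = 190, y = 1085, so Δp = -9 and Δy = -90.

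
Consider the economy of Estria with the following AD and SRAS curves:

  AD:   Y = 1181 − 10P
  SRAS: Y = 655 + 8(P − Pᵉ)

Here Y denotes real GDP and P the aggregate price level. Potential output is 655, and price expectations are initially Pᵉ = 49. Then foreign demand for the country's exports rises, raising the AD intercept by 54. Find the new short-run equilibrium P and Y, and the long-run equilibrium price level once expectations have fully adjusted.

Short run: P = 54, Y = 695. Long run: P = 58.

AD shifts right: new AD is Y = 1235 − 10P. With Pᵉ = 49, SRAS is Y = 263 + 8P.
Short run: 1235 − 10P = 263 + 8P gives 972 = 18P, so P = 54 and Y = 1235 − 10·54 = 695.
Y = 695 is above potential 655; expectations adjust and SRAS shifts left until Y = 655.
Long run: on the new AD curve, 655 = 1235 − 10P gives P = 58.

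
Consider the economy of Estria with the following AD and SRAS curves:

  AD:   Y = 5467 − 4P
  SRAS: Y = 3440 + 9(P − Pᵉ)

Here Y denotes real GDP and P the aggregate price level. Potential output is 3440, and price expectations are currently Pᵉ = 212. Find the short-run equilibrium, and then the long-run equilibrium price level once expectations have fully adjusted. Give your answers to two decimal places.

Short run: with Pᵉ = 212, SRAS is Y = 1532 + 9P. Setting AD = SRAS gives 3935 = 13P, so P = 302.69 and Y = 5467 − 4P = 4256.23.
Output 4256.23 is above potential 3440, so over time expected prices rise and SRAS shifts left until Y returns to 3440.
Long run: Y = 3440 on the AD curve gives 3440 = 5467 − 4P, so P = 506.75.

Short run: P = 302.69, Y = 4256.23. Long run: P = 506.75.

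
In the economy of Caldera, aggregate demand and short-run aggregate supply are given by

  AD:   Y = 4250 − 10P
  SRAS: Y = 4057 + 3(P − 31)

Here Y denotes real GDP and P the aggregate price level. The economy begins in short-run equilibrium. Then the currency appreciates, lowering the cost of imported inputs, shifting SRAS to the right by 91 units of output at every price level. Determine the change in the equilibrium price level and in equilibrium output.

This is a positive supply shock: SRAS shifts right.
New SRAS: Y = 4055 + 3P.
Set AD = SRAS: 4250 − 10P = 4055 + 3P, so 195 = 13P and P = 15.
Y = 4250 − 10·15 = 4100.
Initially P = 22, Y = 4030, so ΔP = -7 and ΔY = +70.

ΔP = -7, ΔY = +70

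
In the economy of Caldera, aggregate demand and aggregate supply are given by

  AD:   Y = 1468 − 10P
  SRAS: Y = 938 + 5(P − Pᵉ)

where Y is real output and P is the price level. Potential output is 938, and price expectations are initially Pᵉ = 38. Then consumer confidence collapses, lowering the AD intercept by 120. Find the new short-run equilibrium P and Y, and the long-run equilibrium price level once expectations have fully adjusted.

Short run: P = 40, Y = 948. Long run: P = 41.

AD shifts left: new AD is Y = 1348 − 10P. With Pᵉ = 38, SRAS is Y = 748 + 5P.
Short run: 1348 − 10P = 748 + 5P gives 600 = 15P, so P = 40 and Y = 1348 − 10·40 = 948.
Y = 948 is above potential 938; expectations adjust and SRAS shifts left until Y = 938.
Long run: on the new AD curve, 938 = 1348 − 10P gives P = 41.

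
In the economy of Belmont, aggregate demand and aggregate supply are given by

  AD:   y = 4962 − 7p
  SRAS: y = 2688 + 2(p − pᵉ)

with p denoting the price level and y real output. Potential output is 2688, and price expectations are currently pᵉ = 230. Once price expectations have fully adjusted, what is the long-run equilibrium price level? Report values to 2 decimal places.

Long-run p = 324.86

Short run: with pᵉ = 230, SRAS is y = 2228 + 2p. Setting AD = SRAS gives 2734 = 9p, so p = 303.78 and y = 4962 − 7p = 2835.56.
Output 2835.56 is above potential 2688, so over time expected prices rise and SRAS shifts left until y returns to 2688.
Long run: y = 2688 on the AD curve gives 2688 = 4962 − 7p, so p = 324.86.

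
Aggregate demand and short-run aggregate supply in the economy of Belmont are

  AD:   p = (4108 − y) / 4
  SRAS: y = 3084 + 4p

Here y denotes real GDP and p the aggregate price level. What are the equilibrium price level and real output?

Rearrange AD to y = 4108 − 4p.
Set AD = SRAS: 4108 − 4p = 3084 + 4p, so 1024 = 8p and p = 128.
Then y = 4108 − 4·128 = 3596.

p = 128, y = 3596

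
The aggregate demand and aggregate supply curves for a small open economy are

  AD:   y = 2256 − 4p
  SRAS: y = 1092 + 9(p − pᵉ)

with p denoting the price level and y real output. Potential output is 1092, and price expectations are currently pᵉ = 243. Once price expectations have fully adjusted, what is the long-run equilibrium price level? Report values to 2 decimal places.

Short run: with pᵉ = 243, SRAS is y = 9p − 1095. Setting AD = SRAS gives 3351 = 13p, so p = 257.77 and y = 2256 − 4p = 1224.92.
Output 1224.92 is above potential 1092, so over time expected prices rise and SRAS shifts left until y returns to 1092.
Long run: y = 1092 on the AD curve gives 1092 = 2256 − 4p, so p = 291.00.

Long-run p = 291.00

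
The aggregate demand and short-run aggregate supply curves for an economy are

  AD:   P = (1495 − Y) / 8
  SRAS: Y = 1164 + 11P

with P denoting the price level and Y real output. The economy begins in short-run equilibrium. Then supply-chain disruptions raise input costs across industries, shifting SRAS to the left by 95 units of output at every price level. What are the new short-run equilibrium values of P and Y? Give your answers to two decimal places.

P = 22.42, Y = 1315.63

This is a negative supply shock: SRAS shifts left.
New SRAS: Y = 1069 + 11P.
Set AD = SRAS: 1495 − 8P = 1069 + 11P, so 426 = 19P and P = 22.42.
Substituting into AD, Y = 1315.63.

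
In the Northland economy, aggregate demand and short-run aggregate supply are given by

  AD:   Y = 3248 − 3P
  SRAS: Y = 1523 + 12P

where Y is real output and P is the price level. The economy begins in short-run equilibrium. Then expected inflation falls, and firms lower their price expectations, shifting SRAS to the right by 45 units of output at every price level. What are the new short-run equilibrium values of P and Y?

P = 112, Y = 2912

This is a positive supply shock: SRAS shifts right.
New SRAS: Y = 1568 + 12P.
Set AD = SRAS: 3248 − 3P = 1568 + 12P, so 1680 = 15P and P = 112.
Y = 3248 − 3·112 = 2912.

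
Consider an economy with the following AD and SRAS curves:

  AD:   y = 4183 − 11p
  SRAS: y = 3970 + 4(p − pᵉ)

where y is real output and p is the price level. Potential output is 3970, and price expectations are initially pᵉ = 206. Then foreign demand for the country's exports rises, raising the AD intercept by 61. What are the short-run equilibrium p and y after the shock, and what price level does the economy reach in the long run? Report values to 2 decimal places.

AD shifts right: new AD is y = 4244 − 11p. With pᵉ = 206, SRAS is y = 3146 + 4p.
Short run: 4244 − 11p = 3146 + 4p gives 1098 = 15p, so p = 73.20 and y = 4244 − 11p = 3438.80.
y = 3438.80 is below potential 3970; expectations adjust and SRAS shifts right until y = 3970.
Long run: on the new AD curve, 3970 = 4244 − 11p gives p = 24.91.

Short run: p = 73.20, y = 3438.80. Long run: p = 24.91.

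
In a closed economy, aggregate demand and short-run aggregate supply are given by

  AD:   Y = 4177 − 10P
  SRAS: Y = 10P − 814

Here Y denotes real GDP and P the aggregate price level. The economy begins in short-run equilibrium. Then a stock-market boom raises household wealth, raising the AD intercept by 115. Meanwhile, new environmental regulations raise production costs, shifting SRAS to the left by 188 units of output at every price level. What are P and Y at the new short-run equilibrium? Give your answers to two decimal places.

P = 264.70, Y = 1645.00

After both shocks: AD is Y = 4292 − 10P and SRAS is Y = 10P − 1002.
Setting them equal: 5294 = 20P, so P = 264.70.
Substituting into AD, Y = 1645.00.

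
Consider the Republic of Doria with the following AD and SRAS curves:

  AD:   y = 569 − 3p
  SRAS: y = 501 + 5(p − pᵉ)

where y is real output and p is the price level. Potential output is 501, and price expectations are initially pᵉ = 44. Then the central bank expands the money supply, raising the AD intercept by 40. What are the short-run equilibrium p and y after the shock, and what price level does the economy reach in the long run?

Short run: p = 41, y = 486. Long run: p = 36.

AD shifts right: new AD is y = 609 − 3p. With pᵉ = 44, SRAS is y = 281 + 5p.
Short run: 609 − 3p = 281 + 5p gives 328 = 8p, so p = 41 and y = 609 − 3·41 = 486.
y = 486 is below potential 501; expectations adjust and SRAS shifts right until y = 501.
Long run: on the new AD curve, 501 = 609 − 3p gives p = 36.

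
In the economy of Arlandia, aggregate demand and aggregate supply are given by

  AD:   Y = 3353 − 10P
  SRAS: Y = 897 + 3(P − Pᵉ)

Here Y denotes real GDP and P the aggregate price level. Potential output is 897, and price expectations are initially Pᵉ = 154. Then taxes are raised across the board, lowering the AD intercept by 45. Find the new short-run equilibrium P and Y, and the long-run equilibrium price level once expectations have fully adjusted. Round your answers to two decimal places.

AD shifts left: new AD is Y = 3308 − 10P. With Pᵉ = 154, SRAS is Y = 435 + 3P.
Short run: 3308 − 10P = 435 + 3P gives 2873 = 13P, so P = 221.00 and Y = 3308 − 10P = 1098.00.
Y = 1098.00 is above potential 897; expectations adjust and SRAS shifts left until Y = 897.
Long run: on the new AD curve, 897 = 3308 − 10P gives P = 241.10.

Short run: P = 221.00, Y = 1098.00. Long run: P = 241.10.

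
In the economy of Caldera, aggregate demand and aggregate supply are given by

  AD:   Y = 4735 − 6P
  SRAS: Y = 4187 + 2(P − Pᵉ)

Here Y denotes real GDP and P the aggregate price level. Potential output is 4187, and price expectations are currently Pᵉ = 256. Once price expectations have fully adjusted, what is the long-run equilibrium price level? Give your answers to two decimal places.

Short run: with Pᵉ = 256, SRAS is Y = 3675 + 2P. Setting AD = SRAS gives 1060 = 8P, so P = 132.50 and Y = 4735 − 6P = 3940.00.
Output 3940.00 is below potential 4187, so over time expected prices fall and SRAS shifts right until Y returns to 4187.
Long run: Y = 4187 on the AD curve gives 4187 = 4735 − 6P, so P = 91.33.

Long-run P = 91.33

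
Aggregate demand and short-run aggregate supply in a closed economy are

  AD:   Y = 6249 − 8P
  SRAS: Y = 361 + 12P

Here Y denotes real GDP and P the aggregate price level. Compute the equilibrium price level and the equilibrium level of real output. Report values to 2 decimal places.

P = 294.40, Y = 3893.80

Set AD = SRAS: 6249 − 8P = 361 + 12P, so 5888 = 20P and P = 294.40.
Substituting into AD, Y = 6249 − 8P = 3893.80.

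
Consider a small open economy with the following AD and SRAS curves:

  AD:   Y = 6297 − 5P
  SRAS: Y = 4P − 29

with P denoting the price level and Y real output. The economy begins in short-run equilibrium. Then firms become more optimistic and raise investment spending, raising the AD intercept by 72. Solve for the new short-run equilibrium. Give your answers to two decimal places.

This is a positive demand shock: AD shifts right.
New AD: Y = 6369 − 5P.
Set AD = SRAS: 6369 − 5P = 4P − 29, so 6398 = 9P and P = 710.89.
Substituting into AD, Y = 2814.56.

P = 710.89, Y = 2814.56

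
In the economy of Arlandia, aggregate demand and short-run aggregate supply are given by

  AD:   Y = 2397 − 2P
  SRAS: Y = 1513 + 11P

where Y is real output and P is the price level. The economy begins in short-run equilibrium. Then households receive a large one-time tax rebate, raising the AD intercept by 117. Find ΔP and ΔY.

This is a positive demand shock: AD shifts right.
New AD: Y = 2514 − 2P.
Set AD = SRAS: 2514 − 2P = 1513 + 11P, so 1001 = 13P and P = 77.
Y = 2514 − 2·77 = 2360.
Initially P = 68, Y = 2261, so ΔP = +9 and ΔY = +99.

ΔP = +9, ΔY = +99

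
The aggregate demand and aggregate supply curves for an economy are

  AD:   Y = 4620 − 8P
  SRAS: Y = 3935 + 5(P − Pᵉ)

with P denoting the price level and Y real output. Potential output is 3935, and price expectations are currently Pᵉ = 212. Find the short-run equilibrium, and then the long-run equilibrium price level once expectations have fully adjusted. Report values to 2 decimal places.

Short run: with Pᵉ = 212, SRAS is Y = 2875 + 5P. Setting AD = SRAS gives 1745 = 13P, so P = 134.23 and Y = 4620 − 8P = 3546.15.
Output 3546.15 is below potential 3935, so over time expected prices fall and SRAS shifts right until Y returns to 3935.
Long run: Y = 3935 on the AD curve gives 3935 = 4620 − 8P, so P = 85.63.

Short run: P = 134.23, Y = 3546.15. Long run: P = 85.63.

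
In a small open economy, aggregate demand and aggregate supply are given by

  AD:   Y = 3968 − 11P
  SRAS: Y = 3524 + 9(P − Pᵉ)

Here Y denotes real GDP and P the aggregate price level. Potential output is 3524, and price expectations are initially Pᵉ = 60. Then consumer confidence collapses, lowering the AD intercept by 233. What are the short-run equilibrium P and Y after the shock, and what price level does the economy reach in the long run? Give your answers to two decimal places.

Short run: P = 37.55, Y = 3321.95. Long run: P = 19.18.

AD shifts left: new AD is Y = 3735 − 11P. With Pᵉ = 60, SRAS is Y = 2984 + 9P.
Short run: 3735 − 11P = 2984 + 9P gives 751 = 20P, so P = 37.55 and Y = 3735 − 11P = 3321.95.
Y = 3321.95 is below potential 3524; expectations adjust and SRAS shifts right until Y = 3524.
Long run: on the new AD curve, 3524 = 3735 − 11P gives P = 19.18.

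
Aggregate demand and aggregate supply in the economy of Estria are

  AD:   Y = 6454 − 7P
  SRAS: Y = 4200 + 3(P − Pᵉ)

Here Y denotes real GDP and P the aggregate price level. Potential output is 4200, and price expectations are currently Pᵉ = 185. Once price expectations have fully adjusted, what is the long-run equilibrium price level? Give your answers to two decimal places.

Short run: with Pᵉ = 185, SRAS is Y = 3645 + 3P. Setting AD = SRAS gives 2809 = 10P, so P = 280.90 and Y = 6454 − 7P = 4487.70.
Output 4487.70 is above potential 4200, so over time expected prices rise and SRAS shifts left until Y returns to 4200.
Long run: Y = 4200 on the AD curve gives 4200 = 6454 − 7P, so P = 322.00.

Long-run P = 322.00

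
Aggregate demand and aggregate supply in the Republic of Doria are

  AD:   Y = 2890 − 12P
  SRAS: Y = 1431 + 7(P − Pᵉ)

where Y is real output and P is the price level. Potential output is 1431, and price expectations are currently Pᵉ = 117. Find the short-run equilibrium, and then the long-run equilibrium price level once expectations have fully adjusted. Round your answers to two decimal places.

Short run: with Pᵉ = 117, SRAS is Y = 612 + 7P. Setting AD = SRAS gives 2278 = 19P, so P = 119.89 and Y = 2890 − 12P = 1451.26.
Output 1451.26 is above potential 1431, so over time expected prices rise and SRAS shifts left until Y returns to 1431.
Long run: Y = 1431 on the AD curve gives 1431 = 2890 − 12P, so P = 121.58.

Short run: P = 119.89, Y = 1451.26. Long run: P = 121.58.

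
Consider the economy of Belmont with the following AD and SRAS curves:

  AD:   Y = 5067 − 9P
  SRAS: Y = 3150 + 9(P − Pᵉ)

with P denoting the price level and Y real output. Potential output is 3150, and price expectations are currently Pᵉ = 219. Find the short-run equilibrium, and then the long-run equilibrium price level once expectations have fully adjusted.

Short run: with Pᵉ = 219, SRAS is Y = 1179 + 9P. Setting AD = SRAS gives 3888 = 18P, so P = 216 and Y = 5067 − 9·216 = 3123.
Output 3123 is below potential 3150, so over time expected prices fall and SRAS shifts right until Y returns to 3150.
Long run: Y = 3150 on the AD curve gives 3150 = 5067 − 9P, so P = 213.

Short run: P = 216, Y = 3123. Long run: P = 213.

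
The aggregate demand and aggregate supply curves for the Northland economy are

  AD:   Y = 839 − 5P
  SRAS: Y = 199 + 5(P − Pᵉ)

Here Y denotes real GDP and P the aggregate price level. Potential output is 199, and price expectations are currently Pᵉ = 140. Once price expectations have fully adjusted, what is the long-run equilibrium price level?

Short run: with Pᵉ = 140, SRAS is Y = 5P − 501. Setting AD = SRAS gives 1340 = 10P, so P = 134 and Y = 839 − 5·134 = 169.
Output 169 is below potential 199, so over time expected prices fall and SRAS shifts right until Y returns to 199.
Long run: Y = 199 on the AD curve gives 199 = 839 − 5P, so P = 128.

Long-run P = 128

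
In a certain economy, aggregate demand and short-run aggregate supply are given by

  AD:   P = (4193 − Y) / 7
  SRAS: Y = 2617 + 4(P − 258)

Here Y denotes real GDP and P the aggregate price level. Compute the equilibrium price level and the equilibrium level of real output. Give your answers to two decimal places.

Write SRAS as Y = 2617 + 4P − 1032 = 1585 + 4P.
Rearrange AD to Y = 4193 − 7P.
Set AD = SRAS: 4193 − 7P = 1585 + 4P, so 2608 = 11P and P = 237.09.
Substituting into AD, Y = 4193 − 7P = 2533.36.

P = 237.09, Y = 2533.36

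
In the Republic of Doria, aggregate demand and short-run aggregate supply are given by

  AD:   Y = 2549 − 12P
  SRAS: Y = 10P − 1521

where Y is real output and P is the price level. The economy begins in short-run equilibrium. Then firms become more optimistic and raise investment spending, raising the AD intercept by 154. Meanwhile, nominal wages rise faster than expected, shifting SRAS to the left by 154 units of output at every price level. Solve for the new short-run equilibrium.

After both shocks: AD is Y = 2703 − 12P and SRAS is Y = 10P − 1675.
Setting them equal: 4378 = 22P, so P = 199.
Y = 2703 − 12·199 = 315.

P = 199, Y = 315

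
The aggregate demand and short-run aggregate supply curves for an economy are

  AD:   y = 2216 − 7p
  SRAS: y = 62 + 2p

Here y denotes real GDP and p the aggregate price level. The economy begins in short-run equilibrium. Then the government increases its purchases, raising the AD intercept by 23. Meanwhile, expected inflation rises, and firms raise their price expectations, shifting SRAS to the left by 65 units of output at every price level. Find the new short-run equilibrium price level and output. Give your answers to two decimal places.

After both shocks: AD is y = 2239 − 7p and SRAS is y = 2p − 3.
Setting them equal: 2242 = 9p, so p = 249.11.
Substituting into AD, y = 495.22.

p = 249.11, y = 495.22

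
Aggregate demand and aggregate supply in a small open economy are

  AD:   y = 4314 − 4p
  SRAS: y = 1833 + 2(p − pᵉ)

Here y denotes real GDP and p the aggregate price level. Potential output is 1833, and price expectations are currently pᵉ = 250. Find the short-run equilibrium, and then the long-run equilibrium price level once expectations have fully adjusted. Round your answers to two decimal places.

Short run: p = 496.83, y = 2326.67. Long run: p = 620.25.

Short run: with pᵉ = 250, SRAS is y = 1333 + 2p. Setting AD = SRAS gives 2981 = 6p, so p = 496.83 and y = 4314 − 4p = 2326.67.
Output 2326.67 is above potential 1833, so over time expected prices rise and SRAS shifts left until y returns to 1833.
Long run: y = 1833 on the AD curve gives 1833 = 4314 − 4p, so p = 620.25.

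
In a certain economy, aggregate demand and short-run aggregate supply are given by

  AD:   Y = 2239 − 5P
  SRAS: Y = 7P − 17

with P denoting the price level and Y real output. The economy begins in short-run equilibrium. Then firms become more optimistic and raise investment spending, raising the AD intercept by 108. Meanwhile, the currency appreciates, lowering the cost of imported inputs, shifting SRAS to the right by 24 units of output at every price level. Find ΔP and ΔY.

After both shocks: AD is Y = 2347 − 5P and SRAS is Y = 7 + 7P.
Setting them equal: 2340 = 12P, so P = 195.
Y = 2347 − 5·195 = 1372.
Initially P = 188, Y = 1299, so ΔP = +7 and ΔY = +73.

ΔP = +7, ΔY = +73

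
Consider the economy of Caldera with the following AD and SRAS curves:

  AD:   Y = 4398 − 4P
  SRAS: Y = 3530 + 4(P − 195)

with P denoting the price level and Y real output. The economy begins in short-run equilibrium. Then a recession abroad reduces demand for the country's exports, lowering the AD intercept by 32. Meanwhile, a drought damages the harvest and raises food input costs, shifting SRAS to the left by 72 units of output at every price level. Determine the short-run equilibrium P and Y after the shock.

P = 211, Y = 3522

After both shocks: AD is Y = 4366 − 4P and SRAS is Y = 2678 + 4P.
Setting them equal: 1688 = 8P, so P = 211.
Y = 4366 − 4·211 = 3522.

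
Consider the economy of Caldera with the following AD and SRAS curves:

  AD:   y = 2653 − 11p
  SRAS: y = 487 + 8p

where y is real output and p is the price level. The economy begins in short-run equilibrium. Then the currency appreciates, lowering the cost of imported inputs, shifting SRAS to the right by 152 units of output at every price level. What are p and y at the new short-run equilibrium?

p = 106, y = 1487

This is a positive supply shock: SRAS shifts right.
New SRAS: y = 639 + 8p.
Set AD = SRAS: 2653 − 11p = 639 + 8p, so 2014 = 19p and p = 106.
y = 2653 − 11·106 = 1487.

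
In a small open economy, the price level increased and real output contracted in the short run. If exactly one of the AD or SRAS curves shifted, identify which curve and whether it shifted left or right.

P rose and Y fell. An AD shift moves P and Y in the same direction; an SRAS shift moves them in opposite directions.
Here P and Y moved in opposite directions, so the SRAS curve shifted.
Since Y fell, SRAS shifted left.

SRAS shifted left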